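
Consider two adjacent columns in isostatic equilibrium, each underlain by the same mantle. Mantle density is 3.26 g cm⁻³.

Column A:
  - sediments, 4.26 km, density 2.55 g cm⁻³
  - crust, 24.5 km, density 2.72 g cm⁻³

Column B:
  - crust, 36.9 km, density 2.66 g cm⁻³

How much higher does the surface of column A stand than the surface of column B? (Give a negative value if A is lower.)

For any compensation level in the mantle, the mantle terms cancel and isostasy reduces to e = (Σt_A − Σt_B) − (Σ(ρt)_A − Σ(ρt)_B) / ρ_m.
Σt_A = 28.76 km; Σt_B = 36.9 km; Σ(ρt)_A = 77.503; Σ(ρt)_B = 98.154 (in km·g cm⁻³).
e = (28.76 − 36.9) − (77.503 − 98.154) / 3.26 = −1.81 km.

−1.81 km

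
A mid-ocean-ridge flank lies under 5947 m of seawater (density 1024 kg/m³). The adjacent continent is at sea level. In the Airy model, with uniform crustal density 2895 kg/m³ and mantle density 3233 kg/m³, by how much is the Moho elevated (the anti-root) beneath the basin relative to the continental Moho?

32900 m

Balancing pressure at the compensation depth: replacing crust with seawater at the top is compensated by replacing crust with mantle at the base: d (ρ_c − ρ_w) = a (ρ_m − ρ_c).
a = d (ρ_c − ρ_w)/(ρ_m − ρ_c) = 5947 m × 1871/338 = 32900 m.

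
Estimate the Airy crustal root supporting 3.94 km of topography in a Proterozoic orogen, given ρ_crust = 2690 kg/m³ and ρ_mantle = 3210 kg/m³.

In Airy isostatic equilibrium: the weight of the topography is balanced by the buoyancy of the root, ρ_c h = (ρ_m − ρ_c) r.
r = h · ρ_c / (ρ_m − ρ_c) = 3.94 km × 2690 / (3210 − 2690) = 20.4 km.

20.4 km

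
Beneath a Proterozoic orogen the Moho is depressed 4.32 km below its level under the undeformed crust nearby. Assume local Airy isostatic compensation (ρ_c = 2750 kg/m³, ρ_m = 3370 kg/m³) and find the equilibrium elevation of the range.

For local isostatic compensation: ρ_c h = (ρ_m − ρ_c) r.
h = r (ρ_m − ρ_c) / ρ_c = 4.32 km × (3370 − 2750) / 2750 = 0.974 km.

0.974 km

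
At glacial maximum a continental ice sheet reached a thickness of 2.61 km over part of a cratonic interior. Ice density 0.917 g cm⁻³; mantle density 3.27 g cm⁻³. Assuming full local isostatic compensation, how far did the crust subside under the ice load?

0.732 km

In Airy isostatic equilibrium: the ice load ρ_ice t is balanced by mantle displaced below, ρ_m s.
s = t ρ_ice / ρ_m = 2.61 km × 0.917/3.27 = 0.732 km.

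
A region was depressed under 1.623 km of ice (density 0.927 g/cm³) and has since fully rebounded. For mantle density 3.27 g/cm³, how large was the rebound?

Removing the load lets mantle flow back in; uplift u satisfies ρ_ice t = ρ_m u.
u = t ρ_ice/ρ_m = 1.623 km × 0.927/3.27 = 0.46 km.

0.46 km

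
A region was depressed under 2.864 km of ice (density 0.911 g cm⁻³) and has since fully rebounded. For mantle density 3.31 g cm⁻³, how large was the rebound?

Removing the load lets mantle flow back in; uplift u satisfies ρ_ice t = ρ_m u.
u = t ρ_ice/ρ_m = 2.864 km × 0.911/3.31 = 0.788 km.

0.788 km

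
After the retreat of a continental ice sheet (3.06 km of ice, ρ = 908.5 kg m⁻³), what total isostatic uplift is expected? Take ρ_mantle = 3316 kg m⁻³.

0.838 km

Removing the load lets mantle flow back in; uplift u satisfies ρ_ice t = ρ_m u.
u = t ρ_ice/ρ_m = 3.06 km × 908.5/3316 = 0.838 km.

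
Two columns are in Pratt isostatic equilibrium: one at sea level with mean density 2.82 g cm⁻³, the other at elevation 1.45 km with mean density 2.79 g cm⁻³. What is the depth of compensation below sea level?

135 km

ρ_ref D = ρ (D + h) → D (ρ_ref − ρ) = ρ h.
D = ρ h/(ρ_ref − ρ) = 2.79 × 1.45 km/(2.82 − 2.79) = 135 km.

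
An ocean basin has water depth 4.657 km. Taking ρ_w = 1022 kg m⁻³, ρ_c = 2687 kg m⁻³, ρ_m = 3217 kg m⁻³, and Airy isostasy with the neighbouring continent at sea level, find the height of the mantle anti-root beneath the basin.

14.6 km

In Airy isostatic equilibrium: replacing crust with seawater at the top is compensated by replacing crust with mantle at the base: d (ρ_c − ρ_w) = a (ρ_m − ρ_c).
a = d (ρ_c − ρ_w)/(ρ_m − ρ_c) = 4.657 km × 1665/530 = 14.6 km.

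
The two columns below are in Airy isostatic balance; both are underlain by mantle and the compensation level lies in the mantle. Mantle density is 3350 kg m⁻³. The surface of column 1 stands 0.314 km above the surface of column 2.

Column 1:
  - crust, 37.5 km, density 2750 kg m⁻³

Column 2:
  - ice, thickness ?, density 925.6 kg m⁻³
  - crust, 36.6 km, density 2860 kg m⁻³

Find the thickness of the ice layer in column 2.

Take the compensation level at the base of the deeper column (depth z_c below the surface of column 1) and equate Σ ρ_i t_i down to z_c; mantle fills any gap and the z_c terms cancel.
Column 1: 37.5×2750 + (z_c − 37.5)×3350
Column 2: 0.314×0 + x×925.6 + 36.6×2860 + (z_c − 0.314 − 36.6 − x)×3350
The z_c×3350 term appears on both sides and cancels. Collect the known terms of each column as K = Σ(ρt)_known − 3350 × (depth of known layers): K_1 = 103125 − 3350×37.5 = −22500; K_2 = 104676 − 3350×(0.314 + 36.6) = −18985.9.
Balance: K_1 = K_2 − x×(3350 − 925.6), so x = (K_2 − K_1)/(3350 − 925.6) = 3514.1/2424.4 = 1.45 km.

1.45 km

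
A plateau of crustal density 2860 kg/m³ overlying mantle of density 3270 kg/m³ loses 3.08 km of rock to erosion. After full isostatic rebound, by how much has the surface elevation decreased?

Rebound u = e ρ_c/ρ_m = 3.08 km × 2860/3270 = 2.694 km.
Net surface drop = e − u = 3.08 km − 2.694 km = e (ρ_m − ρ_c)/ρ_m = 0.386 km.

0.386 km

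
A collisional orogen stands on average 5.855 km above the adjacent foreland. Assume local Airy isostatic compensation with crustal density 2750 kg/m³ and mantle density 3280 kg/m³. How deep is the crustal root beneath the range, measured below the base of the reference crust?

In Airy isostatic equilibrium: the weight of the topography is balanced by the buoyancy of the root, ρ_c h = (ρ_m − ρ_c) r.
r = h · ρ_c / (ρ_m − ρ_c) = 5.855 km × 2750 / (3280 − 2750) = 30.4 km.

30.4 km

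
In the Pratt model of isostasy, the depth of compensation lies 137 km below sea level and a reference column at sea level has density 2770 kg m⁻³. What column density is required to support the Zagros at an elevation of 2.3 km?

2720 kg m⁻³

Pratt balance: ρ_ref D = ρ (D + h).
ρ = ρ_ref D/(D + h) = 2770 × 137 km/(137 km + 2.3 km) = 2720 kg m⁻³.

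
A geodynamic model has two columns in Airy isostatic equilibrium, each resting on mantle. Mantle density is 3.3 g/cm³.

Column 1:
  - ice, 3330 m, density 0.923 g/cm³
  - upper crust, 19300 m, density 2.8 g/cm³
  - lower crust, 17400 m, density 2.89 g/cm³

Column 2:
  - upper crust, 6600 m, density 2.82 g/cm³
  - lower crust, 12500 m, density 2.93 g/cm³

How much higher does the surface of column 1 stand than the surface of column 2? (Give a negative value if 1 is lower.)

For any compensation level in the mantle, the mantle terms cancel and isostasy reduces to e = (Σt_1 − Σt_2) − (Σ(ρt)_1 − Σ(ρt)_2) / ρ_m.
Σt_1 = 40030 m; Σt_2 = 19100 m; Σ(ρt)_1 = 107399.59; Σ(ρt)_2 = 55237 (in m·g/cm³).
e = (40030 − 19100) − (107399.59 − 55237) / 3.3 = 5120 m.

5120 m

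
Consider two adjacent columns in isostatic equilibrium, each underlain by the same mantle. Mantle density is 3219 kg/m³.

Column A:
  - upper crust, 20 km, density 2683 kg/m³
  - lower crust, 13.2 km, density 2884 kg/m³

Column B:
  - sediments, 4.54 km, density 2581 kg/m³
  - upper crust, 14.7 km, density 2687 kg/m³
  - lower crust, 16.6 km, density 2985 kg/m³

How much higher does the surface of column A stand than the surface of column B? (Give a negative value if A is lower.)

0.168 km

For any compensation level in the mantle, the mantle terms cancel and isostasy reduces to e = (Σt_A − Σt_B) − (Σ(ρt)_A − Σ(ρt)_B) / ρ_m.
Σt_A = 33.2 km; Σt_B = 35.84 km; Σ(ρt)_A = 91728.8; Σ(ρt)_B = 100767.64 (in km·kg/m³).
e = (33.2 − 35.84) − (91728.8 − 100767.64) / 3219 = 0.168 km.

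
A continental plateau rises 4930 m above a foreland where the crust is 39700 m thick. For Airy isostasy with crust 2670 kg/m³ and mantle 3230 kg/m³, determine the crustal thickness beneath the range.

68100 m

Root depth r = h ρ_c / (ρ_m − ρ_c) = 4930 m × 2670 / 560 = 23510 m.
Total thickness = T + h + r = 39700 m + 4930 m + 23510 m = 68100 m.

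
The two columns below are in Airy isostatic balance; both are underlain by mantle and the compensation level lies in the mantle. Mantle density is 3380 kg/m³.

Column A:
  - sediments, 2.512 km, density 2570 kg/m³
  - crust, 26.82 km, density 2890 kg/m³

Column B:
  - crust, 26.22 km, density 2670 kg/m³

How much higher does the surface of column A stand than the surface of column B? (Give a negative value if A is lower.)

−1.02 km

For any compensation level in the mantle, the mantle terms cancel and isostasy reduces to e = (Σt_A − Σt_B) − (Σ(ρt)_A − Σ(ρt)_B) / ρ_m.
Σt_A = 29.332 km; Σt_B = 26.22 km; Σ(ρt)_A = 83965.64; Σ(ρt)_B = 70007.4 (in km·kg/m³).
e = (29.332 − 26.22) − (83965.64 − 70007.4) / 3380 = −1.02 km.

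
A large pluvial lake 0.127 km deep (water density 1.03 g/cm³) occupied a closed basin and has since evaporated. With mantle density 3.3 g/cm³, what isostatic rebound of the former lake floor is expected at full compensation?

0.0396 km

u = d ρ_w/ρ_m = 0.127 km × 1.03/3.3 = 0.0396 km.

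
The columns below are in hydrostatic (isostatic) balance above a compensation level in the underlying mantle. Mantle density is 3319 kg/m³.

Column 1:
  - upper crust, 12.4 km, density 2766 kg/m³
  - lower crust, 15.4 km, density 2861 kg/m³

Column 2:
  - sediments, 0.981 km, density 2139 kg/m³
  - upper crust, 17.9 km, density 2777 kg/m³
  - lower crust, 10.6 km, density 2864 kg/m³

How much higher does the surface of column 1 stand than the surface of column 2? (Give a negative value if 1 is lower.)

For any compensation level in the mantle, the mantle terms cancel and isostasy reduces to e = (Σt_1 − Σt_2) − (Σ(ρt)_1 − Σ(ρt)_2) / ρ_m.
Σt_1 = 27.8 km; Σt_2 = 29.481 km; Σ(ρt)_1 = 78357.8; Σ(ρt)_2 = 82165.059 (in km·kg/m³).
e = (27.8 − 29.481) − (78357.8 − 82165.059) / 3319 = −0.534 km.

−0.534 km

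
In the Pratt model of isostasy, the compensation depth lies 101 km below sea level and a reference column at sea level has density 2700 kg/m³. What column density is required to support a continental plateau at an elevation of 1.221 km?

2670 kg/m³

Pratt balance: ρ_ref D = ρ (D + h).
ρ = ρ_ref D/(D + h) = 2700 × 101 km/(101 km + 1.221 km) = 2670 kg/m³.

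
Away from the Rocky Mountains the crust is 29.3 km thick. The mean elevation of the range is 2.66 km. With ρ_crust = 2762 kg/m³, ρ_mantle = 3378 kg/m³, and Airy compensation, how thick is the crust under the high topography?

Root depth r = h ρ_c / (ρ_m − ρ_c) = 2.66 km × 2762 / 616 = 11.93 km.
Total thickness = T + h + r = 29.3 km + 2.66 km + 11.93 km = 43.9 km.

43.9 km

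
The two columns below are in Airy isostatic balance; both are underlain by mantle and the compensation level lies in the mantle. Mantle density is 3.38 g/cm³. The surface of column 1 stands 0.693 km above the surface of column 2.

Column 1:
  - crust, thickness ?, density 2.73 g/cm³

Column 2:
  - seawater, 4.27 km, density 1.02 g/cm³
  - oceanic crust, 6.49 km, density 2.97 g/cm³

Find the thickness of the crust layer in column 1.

23.2 km

Take the compensation level at the base of the deeper column (depth z_c below the surface of column 1) and equate Σ ρ_i t_i down to z_c; mantle fills any gap and the z_c terms cancel.
Column 1: x×2.73 + (z_c − 0 − x)×3.38
Column 2: 0.693×0 + 4.27×1.02 + 6.49×2.97 + (z_c − 0.693 − 10.76)×3.38
The z_c×3.38 term appears on both sides and cancels. Collect the known terms of each column as K = Σ(ρt)_known − 3.38 × (depth of known layers): K_1 = 0 − 3.38×0 = 0; K_2 = 23.6307 − 3.38×(0.693 + 10.76) = −15.08044.
Balance: K_1 − x×(3.38 − 2.73) = K_2, so x = (K_1 − K_2)/(3.38 − 2.73) = 15.0804/0.65 = 23.2 km.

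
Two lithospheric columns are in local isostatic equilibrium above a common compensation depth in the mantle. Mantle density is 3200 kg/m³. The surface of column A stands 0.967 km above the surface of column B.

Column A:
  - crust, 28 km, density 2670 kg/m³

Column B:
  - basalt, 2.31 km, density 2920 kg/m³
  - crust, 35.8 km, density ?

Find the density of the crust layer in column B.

Take the compensation level at the base of the deeper column (depth z_c below the surface of column A) and equate Σ ρ_i t_i down to z_c; mantle fills any gap and the z_c terms cancel.
Column A: 28×2670 + (z_c − 28)×3200
Column B: 0.967×0 + 2.31×2920 + 35.8×ρ + (z_c − 0.967 − 38.11)×3200
The z_c×3200 term appears on both sides and cancels. Collect the known terms of each column as K = Σ(ρt)_known − 3200 × (depth of known layers): K_A = 74760 − 3200×28 = −14840; K_B = 6745.2 − 3200×(0.967 + 38.11) = −118301.2.
Balance: K_A = K_B + 35.8×ρ, so ρ = (K_A − K_B)/35.8 = 103461/35.8 = 2890 kg/m³.

2890 kg/m³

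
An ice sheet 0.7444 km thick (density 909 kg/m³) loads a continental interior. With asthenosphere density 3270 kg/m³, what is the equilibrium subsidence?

For local isostatic compensation: the ice load ρ_ice t is balanced by mantle displaced below, ρ_m s.
s = t ρ_ice / ρ_m = 0.7444 km × 909/3270 = 0.207 km.

0.207 km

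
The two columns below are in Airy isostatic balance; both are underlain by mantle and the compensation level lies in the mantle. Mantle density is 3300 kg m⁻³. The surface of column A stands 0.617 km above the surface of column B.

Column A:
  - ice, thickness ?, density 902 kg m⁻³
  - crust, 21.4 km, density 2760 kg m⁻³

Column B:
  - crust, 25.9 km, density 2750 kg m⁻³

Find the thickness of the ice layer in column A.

1.97 km

Take the compensation level at the base of the deeper column (depth z_c below the surface of column A) and equate Σ ρ_i t_i down to z_c; mantle fills any gap and the z_c terms cancel.
Column A: x×902 + 21.4×2760 + (z_c − 21.4 − x)×3300
Column B: 0.617×0 + 25.9×2750 + (z_c − 0.617 − 25.9)×3300
The z_c×3300 term appears on both sides and cancels. Collect the known terms of each column as K = Σ(ρt)_known − 3300 × (depth of known layers): K_A = 59064 − 3300×21.4 = −11556; K_B = 71225 − 3300×(0.617 + 25.9) = −16281.1.
Balance: K_A − x×(3300 − 902) = K_B, so x = (K_A − K_B)/(3300 − 902) = 4725.1/2398 = 1.97 km.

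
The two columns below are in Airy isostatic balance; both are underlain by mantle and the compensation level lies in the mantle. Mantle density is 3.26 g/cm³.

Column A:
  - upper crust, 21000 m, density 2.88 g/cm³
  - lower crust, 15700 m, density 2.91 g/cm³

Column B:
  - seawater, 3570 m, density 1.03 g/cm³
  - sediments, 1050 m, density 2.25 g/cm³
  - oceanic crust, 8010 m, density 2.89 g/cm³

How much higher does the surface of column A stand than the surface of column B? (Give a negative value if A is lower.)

457 m

For any compensation level in the mantle, the mantle terms cancel and isostasy reduces to e = (Σt_A − Σt_B) − (Σ(ρt)_A − Σ(ρt)_B) / ρ_m.
Σt_A = 36700 m; Σt_B = 12630 m; Σ(ρt)_A = 106167; Σ(ρt)_B = 29188.5 (in m·g/cm³).
e = (36700 − 12630) − (106167 − 29188.5) / 3.26 = 457 m.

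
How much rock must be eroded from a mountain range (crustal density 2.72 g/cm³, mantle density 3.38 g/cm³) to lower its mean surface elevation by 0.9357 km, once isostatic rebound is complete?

Net drop Δ = e − u = e − e ρ_c/ρ_m = e (ρ_m − ρ_c)/ρ_m.
e = Δ ρ_m/(ρ_m − ρ_c) = 0.9357 km × 3.38/0.66 = 4.79 km.

4.79 km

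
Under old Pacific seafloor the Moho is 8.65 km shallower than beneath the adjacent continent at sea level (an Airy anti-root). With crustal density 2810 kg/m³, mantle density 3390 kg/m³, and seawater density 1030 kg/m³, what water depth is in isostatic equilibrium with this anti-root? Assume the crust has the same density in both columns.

2.82 km

Replacing a thickness d of crust by seawater at the top must be balanced by replacing crust with mantle at the base: d (ρ_c − ρ_w) = a (ρ_m − ρ_c).
d = a (ρ_m − ρ_c)/(ρ_c − ρ_w) = 8.65 km × 580/1780 = 2.82 km.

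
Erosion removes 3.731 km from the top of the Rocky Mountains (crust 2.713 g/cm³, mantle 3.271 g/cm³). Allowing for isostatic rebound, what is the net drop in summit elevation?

Rebound u = e ρ_c/ρ_m = 3.731 km × 2.713/3.271 = 3.095 km.
Net surface drop = e − u = 3.731 km − 3.095 km = e (ρ_m − ρ_c)/ρ_m = 0.636 km.

0.636 km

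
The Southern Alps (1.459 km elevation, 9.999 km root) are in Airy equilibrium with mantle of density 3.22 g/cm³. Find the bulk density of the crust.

ρ_c h = (ρ_m − ρ_c) r → ρ_c (h + r) = ρ_m r → ρ_c = ρ_m r / (h + r).
ρ_c = 3.22 × 9.999 km / (1.459 km + 9.999 km) = 2.81 g/cm³.

2.81 g/cm³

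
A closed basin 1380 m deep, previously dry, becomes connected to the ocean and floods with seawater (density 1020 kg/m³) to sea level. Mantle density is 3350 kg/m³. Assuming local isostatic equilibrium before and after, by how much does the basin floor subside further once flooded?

604 m

After flooding the water column is d + s deep. Its weight must equal the weight of mantle displaced by the extra subsidence s: (d + s) ρ_w = s ρ_m.
s = d ρ_w / (ρ_m − ρ_w) = 1380 m × 1020/(3350 − 1020) = 604 m.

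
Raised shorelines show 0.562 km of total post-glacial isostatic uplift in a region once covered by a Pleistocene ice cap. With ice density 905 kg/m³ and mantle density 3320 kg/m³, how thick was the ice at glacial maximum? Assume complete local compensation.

u = t ρ_ice/ρ_m → t = u ρ_m/ρ_ice = 0.562 km × 3320/905 = 2.06 km.

2.06 km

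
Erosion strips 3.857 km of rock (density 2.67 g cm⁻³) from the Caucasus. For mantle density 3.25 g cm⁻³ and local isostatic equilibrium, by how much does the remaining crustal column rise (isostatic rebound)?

Unloading: uplift u = e ρ_c/ρ_m = 3.857 km × 2.67/3.25 = 3.17 km.

3.17 km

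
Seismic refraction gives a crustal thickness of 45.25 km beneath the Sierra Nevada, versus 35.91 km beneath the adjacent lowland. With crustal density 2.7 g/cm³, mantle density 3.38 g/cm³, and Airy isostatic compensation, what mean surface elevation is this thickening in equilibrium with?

1.88 km

Excess crust Δ = 45.25 km − 35.91 km = 9.34 km, split between elevation h and root r with h + r = Δ.
Airy balance ρ_c h = (ρ_m − ρ_c) r gives r = h ρ_c/(ρ_m − ρ_c), so h (1 + ρ_c/(ρ_m − ρ_c)) = Δ, i.e. h = Δ (ρ_m − ρ_c)/ρ_m.
h = 9.34 km × 0.68/3.38 = 1.88 km.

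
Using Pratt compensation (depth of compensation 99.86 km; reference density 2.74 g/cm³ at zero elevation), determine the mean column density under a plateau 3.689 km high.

2.64 g/cm³

Pratt balance: ρ_ref D = ρ (D + h).
ρ = ρ_ref D/(D + h) = 2.74 × 99.86 km/(99.86 km + 3.689 km) = 2.64 g/cm³.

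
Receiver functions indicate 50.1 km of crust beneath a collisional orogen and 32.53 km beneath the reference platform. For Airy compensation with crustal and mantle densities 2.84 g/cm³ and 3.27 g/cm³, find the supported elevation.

2.31 km

Excess crust Δ = 50.1 km − 32.53 km = 17.57 km, split between elevation h and root r with h + r = Δ.
Airy balance ρ_c h = (ρ_m − ρ_c) r gives r = h ρ_c/(ρ_m − ρ_c), so h (1 + ρ_c/(ρ_m − ρ_c)) = Δ, i.e. h = Δ (ρ_m − ρ_c)/ρ_m.
h = 17.57 km × 0.43/3.27 = 2.31 km.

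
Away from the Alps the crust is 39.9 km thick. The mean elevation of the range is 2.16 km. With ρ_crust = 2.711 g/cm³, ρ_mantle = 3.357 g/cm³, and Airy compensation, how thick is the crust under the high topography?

Root depth r = h ρ_c / (ρ_m − ρ_c) = 2.16 km × 2.711 / 0.646 = 9.065 km.
Total thickness = T + h + r = 39.9 km + 2.16 km + 9.065 km = 51.1 km.

51.1 km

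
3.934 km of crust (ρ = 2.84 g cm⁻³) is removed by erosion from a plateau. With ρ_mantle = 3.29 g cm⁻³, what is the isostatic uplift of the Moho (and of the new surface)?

3.4 km

Unloading: uplift u = e ρ_c/ρ_m = 3.934 km × 2.84/3.29 = 3.4 km.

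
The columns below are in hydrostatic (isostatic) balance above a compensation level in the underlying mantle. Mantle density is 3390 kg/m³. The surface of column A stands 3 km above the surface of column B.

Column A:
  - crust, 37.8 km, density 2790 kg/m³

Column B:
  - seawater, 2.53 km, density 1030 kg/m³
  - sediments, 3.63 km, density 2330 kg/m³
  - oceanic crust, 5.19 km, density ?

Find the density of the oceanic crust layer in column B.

2870 kg/m³

Take the compensation level at the base of the deeper column (depth z_c below the surface of column A) and equate Σ ρ_i t_i down to z_c; mantle fills any gap and the z_c terms cancel.
Column A: 37.8×2790 + (z_c − 37.8)×3390
Column B: 3×0 + 2.53×1030 + 3.63×2330 + 5.19×ρ + (z_c − 3 − 11.35)×3390
The z_c×3390 term appears on both sides and cancels. Collect the known terms of each column as K = Σ(ρt)_known − 3390 × (depth of known layers): K_A = 105462 − 3390×37.8 = −22680; K_B = 11063.8 − 3390×(3 + 11.35) = −37582.7.
Balance: K_A = K_B + 5.19×ρ, so ρ = (K_A − K_B)/5.19 = 14902.7/5.19 = 2870 kg/m³.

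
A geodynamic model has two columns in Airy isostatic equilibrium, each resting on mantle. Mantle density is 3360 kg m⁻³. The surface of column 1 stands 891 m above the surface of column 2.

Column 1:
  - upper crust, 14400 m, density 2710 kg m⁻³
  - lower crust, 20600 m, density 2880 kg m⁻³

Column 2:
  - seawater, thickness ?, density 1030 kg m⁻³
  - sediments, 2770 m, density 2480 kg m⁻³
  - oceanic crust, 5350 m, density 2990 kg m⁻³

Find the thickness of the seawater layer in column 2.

5080 m

Take the compensation level at the base of the deeper column (depth z_c below the surface of column 1) and equate Σ ρ_i t_i down to z_c; mantle fills any gap and the z_c terms cancel.
Column 1: 14400×2710 + 20600×2880 + (z_c − 35000)×3360
Column 2: 891×0 + x×1030 + 2770×2480 + 5350×2990 + (z_c − 891 − 8120 − x)×3360
The z_c×3360 term appears on both sides and cancels. Collect the known terms of each column as K = Σ(ρt)_known − 3360 × (depth of known layers): K_1 = 98352000 − 3360×35000 = −19248000; K_2 = 22866100 − 3360×(891 + 8120) = −7410860.
Balance: K_1 = K_2 − x×(3360 − 1030), so x = (K_2 − K_1)/(3360 − 1030) = 11837100/2330 = 5080 m.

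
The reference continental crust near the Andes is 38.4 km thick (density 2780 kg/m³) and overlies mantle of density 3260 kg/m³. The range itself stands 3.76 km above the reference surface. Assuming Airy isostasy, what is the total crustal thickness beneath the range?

Root depth r = h ρ_c / (ρ_m − ρ_c) = 3.76 km × 2780 / 480 = 21.78 km.
Total thickness = T + h + r = 38.4 km + 3.76 km + 21.78 km = 63.9 km.

63.9 km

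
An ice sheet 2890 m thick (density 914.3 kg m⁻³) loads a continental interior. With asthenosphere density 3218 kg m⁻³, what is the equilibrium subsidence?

By Archimedes' principle applied to the lithosphere: the ice load ρ_ice t is balanced by mantle displaced below, ρ_m s.
s = t ρ_ice / ρ_m = 2890 m × 914.3/3218 = 821 m.

821 m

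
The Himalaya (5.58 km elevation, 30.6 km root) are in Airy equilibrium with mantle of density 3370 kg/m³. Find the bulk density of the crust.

2850 kg/m³

ρ_c h = (ρ_m − ρ_c) r → ρ_c (h + r) = ρ_m r → ρ_c = ρ_m r / (h + r).
ρ_c = 3370 × 30.6 km / (5.58 km + 30.6 km) = 2850 kg/m³.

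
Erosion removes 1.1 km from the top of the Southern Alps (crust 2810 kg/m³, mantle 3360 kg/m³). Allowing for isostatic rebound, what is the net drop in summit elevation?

0.18 km

Rebound u = e ρ_c/ρ_m = 1.1 km × 2810/3360 = 0.9199 km.
Net surface drop = e − u = 1.1 km − 0.9199 km = e (ρ_m − ρ_c)/ρ_m = 0.18 km.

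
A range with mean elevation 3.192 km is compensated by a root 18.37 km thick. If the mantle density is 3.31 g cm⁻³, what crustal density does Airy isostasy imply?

2.82 g cm⁻³

ρ_c h = (ρ_m − ρ_c) r → ρ_c (h + r) = ρ_m r → ρ_c = ρ_m r / (h + r).
ρ_c = 3.31 × 18.37 km / (3.192 km + 18.37 km) = 2.82 g cm⁻³.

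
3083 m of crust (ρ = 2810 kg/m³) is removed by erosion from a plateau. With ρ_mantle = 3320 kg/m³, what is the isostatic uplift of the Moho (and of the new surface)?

2610 m

Unloading: uplift u = e ρ_c/ρ_m = 3083 m × 2810/3320 = 2610 m.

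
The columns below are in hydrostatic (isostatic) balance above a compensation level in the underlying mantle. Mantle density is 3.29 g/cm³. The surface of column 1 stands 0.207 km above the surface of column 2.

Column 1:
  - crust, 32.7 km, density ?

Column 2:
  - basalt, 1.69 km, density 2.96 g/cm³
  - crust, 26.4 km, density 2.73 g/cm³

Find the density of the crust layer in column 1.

2.8 g/cm³

Take the compensation level at the base of the deeper column (depth z_c below the surface of column 1) and equate Σ ρ_i t_i down to z_c; mantle fills any gap and the z_c terms cancel.
Column 1: 32.7×ρ + (z_c − 32.7)×3.29
Column 2: 0.207×0 + 1.69×2.96 + 26.4×2.73 + (z_c − 0.207 − 28.09)×3.29
The z_c×3.29 term appears on both sides and cancels. Collect the known terms of each column as K = Σ(ρt)_known − 3.29 × (depth of known layers): K_1 = 0 − 3.29×32.7 = −107.583; K_2 = 77.0744 − 3.29×(0.207 + 28.09) = −16.02273.
Balance: K_1 + 32.7×ρ = K_2, so ρ = (K_2 − K_1)/32.7 = 91.5603/32.7 = 2.8 g/cm³.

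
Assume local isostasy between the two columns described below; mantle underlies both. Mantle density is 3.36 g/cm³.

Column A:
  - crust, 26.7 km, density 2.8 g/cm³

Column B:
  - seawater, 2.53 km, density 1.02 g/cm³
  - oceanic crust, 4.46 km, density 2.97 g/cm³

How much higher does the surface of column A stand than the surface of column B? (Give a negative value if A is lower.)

For any compensation level in the mantle, the mantle terms cancel and isostasy reduces to e = (Σt_A − Σt_B) − (Σ(ρt)_A − Σ(ρt)_B) / ρ_m.
Σt_A = 26.7 km; Σt_B = 6.99 km; Σ(ρt)_A = 74.76; Σ(ρt)_B = 15.8268 (in km·g/cm³).
e = (26.7 − 6.99) − (74.76 − 15.8268) / 3.36 = 2.17 km.

2.17 km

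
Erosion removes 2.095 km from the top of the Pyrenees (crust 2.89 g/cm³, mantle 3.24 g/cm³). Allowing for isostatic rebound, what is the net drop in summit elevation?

Rebound u = e ρ_c/ρ_m = 2.095 km × 2.89/3.24 = 1.869 km.
Net surface drop = e − u = 2.095 km − 1.869 km = e (ρ_m − ρ_c)/ρ_m = 0.226 km.

0.226 km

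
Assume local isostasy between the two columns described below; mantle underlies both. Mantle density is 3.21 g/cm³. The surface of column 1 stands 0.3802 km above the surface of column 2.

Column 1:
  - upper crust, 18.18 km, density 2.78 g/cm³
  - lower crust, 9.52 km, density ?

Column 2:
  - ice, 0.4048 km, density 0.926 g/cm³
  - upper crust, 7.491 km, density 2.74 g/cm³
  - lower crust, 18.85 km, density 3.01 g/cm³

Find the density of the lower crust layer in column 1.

Take the compensation level at the base of the deeper column (depth z_c below the surface of column 1) and equate Σ ρ_i t_i down to z_c; mantle fills any gap and the z_c terms cancel.
Column 1: 18.18×2.78 + 9.52×ρ + (z_c − 27.7)×3.21
Column 2: 0.3802×0 + 0.4048×0.926 + 7.491×2.74 + 18.85×3.01 + (z_c − 0.3802 − 26.7458)×3.21
The z_c×3.21 term appears on both sides and cancels. Collect the known terms of each column as K = Σ(ρt)_known − 3.21 × (depth of known layers): K_1 = 50.5404 − 3.21×27.7 = −38.3766; K_2 = 77.6386848 − 3.21×(0.3802 + 26.7458) = −9.4357752.
Balance: K_1 + 9.52×ρ = K_2, so ρ = (K_2 − K_1)/9.52 = 28.9408/9.52 = 3.04 g/cm³.

3.04 g/cm³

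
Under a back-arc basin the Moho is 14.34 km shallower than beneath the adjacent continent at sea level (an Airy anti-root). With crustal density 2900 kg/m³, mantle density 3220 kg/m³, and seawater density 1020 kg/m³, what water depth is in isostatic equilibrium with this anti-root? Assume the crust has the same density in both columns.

2.44 km

Replacing a thickness d of crust by seawater at the top must be balanced by replacing crust with mantle at the base: d (ρ_c − ρ_w) = a (ρ_m − ρ_c).
d = a (ρ_m − ρ_c)/(ρ_c − ρ_w) = 14.34 km × 320/1880 = 2.44 km.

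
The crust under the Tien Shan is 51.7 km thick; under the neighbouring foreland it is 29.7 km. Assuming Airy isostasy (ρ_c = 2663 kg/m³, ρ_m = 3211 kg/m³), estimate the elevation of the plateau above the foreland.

3.75 km

Excess crust Δ = 51.7 km − 29.7 km = 22 km, split between elevation h and root r with h + r = Δ.
Airy balance ρ_c h = (ρ_m − ρ_c) r gives r = h ρ_c/(ρ_m − ρ_c), so h (1 + ρ_c/(ρ_m − ρ_c)) = Δ, i.e. h = Δ (ρ_m − ρ_c)/ρ_m.
h = 22 km × 548/3211 = 3.75 km.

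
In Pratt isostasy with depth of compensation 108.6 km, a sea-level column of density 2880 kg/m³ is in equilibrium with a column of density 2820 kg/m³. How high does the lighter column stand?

ρ_ref D = ρ (D + h) → h = D (ρ_ref − ρ)/ρ.
h = 108.6 km × (2880 − 2820)/2820 = 2.31 km.

2.31 km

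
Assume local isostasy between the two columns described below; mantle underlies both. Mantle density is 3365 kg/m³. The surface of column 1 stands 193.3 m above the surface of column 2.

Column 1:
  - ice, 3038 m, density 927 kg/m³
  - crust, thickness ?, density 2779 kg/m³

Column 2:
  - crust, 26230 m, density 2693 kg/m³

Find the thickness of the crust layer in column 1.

18600 m

Take the compensation level at the base of the deeper column (depth z_c below the surface of column 1) and equate Σ ρ_i t_i down to z_c; mantle fills any gap and the z_c terms cancel.
Column 1: 3038×927 + x×2779 + (z_c − 3038 − x)×3365
Column 2: 193.3×0 + 26230×2693 + (z_c − 193.3 − 26230)×3365
The z_c×3365 term appears on both sides and cancels. Collect the known terms of each column as K = Σ(ρt)_known − 3365 × (depth of known layers): K_1 = 2816226 − 3365×3038 = −7406644; K_2 = 70637390 − 3365×(193.3 + 26230) = −18277014.5.
Balance: K_1 − x×(3365 − 2779) = K_2, so x = (K_1 − K_2)/(3365 − 2779) = 10870400/586 = 18600 m.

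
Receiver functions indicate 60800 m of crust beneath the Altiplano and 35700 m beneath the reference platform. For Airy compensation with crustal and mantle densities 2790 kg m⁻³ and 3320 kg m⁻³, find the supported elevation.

4010 m

Excess crust Δ = 60800 m − 35700 m = 25100 m, split between elevation h and root r with h + r = Δ.
Airy balance ρ_c h = (ρ_m − ρ_c) r gives r = h ρ_c/(ρ_m − ρ_c), so h (1 + ρ_c/(ρ_m − ρ_c)) = Δ, i.e. h = Δ (ρ_m − ρ_c)/ρ_m.
h = 25100 m × 530/3320 = 4010 m.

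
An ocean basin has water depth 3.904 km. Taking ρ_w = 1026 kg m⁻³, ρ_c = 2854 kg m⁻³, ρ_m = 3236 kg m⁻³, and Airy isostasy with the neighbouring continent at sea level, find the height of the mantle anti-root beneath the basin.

18.7 km

For local isostatic compensation: replacing crust with seawater at the top is compensated by replacing crust with mantle at the base: d (ρ_c − ρ_w) = a (ρ_m − ρ_c).
a = d (ρ_c − ρ_w)/(ρ_m − ρ_c) = 3.904 km × 1828/382 = 18.7 km.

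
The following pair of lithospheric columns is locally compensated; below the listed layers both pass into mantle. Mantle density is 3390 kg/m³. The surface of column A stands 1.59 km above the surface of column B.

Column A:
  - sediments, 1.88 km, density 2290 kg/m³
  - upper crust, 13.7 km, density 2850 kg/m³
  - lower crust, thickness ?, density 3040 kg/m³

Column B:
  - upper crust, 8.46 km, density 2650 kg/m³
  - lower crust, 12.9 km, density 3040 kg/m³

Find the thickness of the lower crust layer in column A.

19.1 km

Take the compensation level at the base of the deeper column (depth z_c below the surface of column A) and equate Σ ρ_i t_i down to z_c; mantle fills any gap and the z_c terms cancel.
Column A: 1.88×2290 + 13.7×2850 + x×3040 + (z_c − 15.58 − x)×3390
Column B: 1.59×0 + 8.46×2650 + 12.9×3040 + (z_c − 1.59 − 21.36)×3390
The z_c×3390 term appears on both sides and cancels. Collect the known terms of each column as K = Σ(ρt)_known − 3390 × (depth of known layers): K_A = 43350.2 − 3390×15.58 = −9466; K_B = 61635 − 3390×(1.59 + 21.36) = −16165.5.
Balance: K_A − x×(3390 − 3040) = K_B, so x = (K_A − K_B)/(3390 − 3040) = 6699.5/350 = 19.1 km.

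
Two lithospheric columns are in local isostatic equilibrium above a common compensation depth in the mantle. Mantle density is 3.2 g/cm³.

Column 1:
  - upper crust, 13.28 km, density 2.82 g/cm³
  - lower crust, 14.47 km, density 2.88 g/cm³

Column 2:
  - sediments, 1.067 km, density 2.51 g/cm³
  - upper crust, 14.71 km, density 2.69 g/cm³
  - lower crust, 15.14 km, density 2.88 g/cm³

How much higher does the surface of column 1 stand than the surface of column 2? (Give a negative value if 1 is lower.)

For any compensation level in the mantle, the mantle terms cancel and isostasy reduces to e = (Σt_1 − Σt_2) − (Σ(ρt)_1 − Σ(ρt)_2) / ρ_m.
Σt_1 = 27.75 km; Σt_2 = 30.917 km; Σ(ρt)_1 = 79.1232; Σ(ρt)_2 = 85.85127 (in km·g/cm³).
e = (27.75 − 30.917) − (79.1232 − 85.85127) / 3.2 = −1.06 km.

−1.06 km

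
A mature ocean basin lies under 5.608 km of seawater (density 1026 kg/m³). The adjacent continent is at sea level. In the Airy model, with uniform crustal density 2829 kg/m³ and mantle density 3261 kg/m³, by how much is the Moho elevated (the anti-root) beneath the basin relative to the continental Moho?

Balancing pressure at the compensation depth: replacing crust with seawater at the top is compensated by replacing crust with mantle at the base: d (ρ_c − ρ_w) = a (ρ_m − ρ_c).
a = d (ρ_c − ρ_w)/(ρ_m − ρ_c) = 5.608 km × 1803/432 = 23.4 km.

23.4 km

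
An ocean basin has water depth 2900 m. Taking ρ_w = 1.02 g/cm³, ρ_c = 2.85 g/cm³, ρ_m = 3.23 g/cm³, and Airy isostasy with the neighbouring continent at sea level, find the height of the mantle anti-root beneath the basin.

Equating mass per unit area of the two columns: replacing crust with seawater at the top is compensated by replacing crust with mantle at the base: d (ρ_c − ρ_w) = a (ρ_m − ρ_c).
a = d (ρ_c − ρ_w)/(ρ_m − ρ_c) = 2900 m × 1.83/0.38 = 14000 m.

14000 m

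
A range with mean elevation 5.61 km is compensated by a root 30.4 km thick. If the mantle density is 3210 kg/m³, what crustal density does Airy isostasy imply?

ρ_c h = (ρ_m − ρ_c) r → ρ_c (h + r) = ρ_m r → ρ_c = ρ_m r / (h + r).
ρ_c = 3210 × 30.4 km / (5.61 km + 30.4 km) = 2710 kg/m³.

2710 kg/m³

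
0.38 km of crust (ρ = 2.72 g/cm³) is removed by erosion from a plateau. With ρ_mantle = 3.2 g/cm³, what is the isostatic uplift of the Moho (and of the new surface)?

Unloading: uplift u = e ρ_c/ρ_m = 0.38 km × 2.72/3.2 = 0.323 km.

0.323 km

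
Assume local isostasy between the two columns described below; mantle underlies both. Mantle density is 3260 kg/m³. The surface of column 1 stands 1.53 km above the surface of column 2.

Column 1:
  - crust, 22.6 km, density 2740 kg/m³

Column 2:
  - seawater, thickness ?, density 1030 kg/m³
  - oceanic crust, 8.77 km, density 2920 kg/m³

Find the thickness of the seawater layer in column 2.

1.7 km

Take the compensation level at the base of the deeper column (depth z_c below the surface of column 1) and equate Σ ρ_i t_i down to z_c; mantle fills any gap and the z_c terms cancel.
Column 1: 22.6×2740 + (z_c − 22.6)×3260
Column 2: 1.53×0 + x×1030 + 8.77×2920 + (z_c − 1.53 − 8.77 − x)×3260
The z_c×3260 term appears on both sides and cancels. Collect the known terms of each column as K = Σ(ρt)_known − 3260 × (depth of known layers): K_1 = 61924 − 3260×22.6 = −11752; K_2 = 25608.4 − 3260×(1.53 + 8.77) = −7969.6.
Balance: K_1 = K_2 − x×(3260 − 1030), so x = (K_2 − K_1)/(3260 − 1030) = 3782.4/2230 = 1.7 km.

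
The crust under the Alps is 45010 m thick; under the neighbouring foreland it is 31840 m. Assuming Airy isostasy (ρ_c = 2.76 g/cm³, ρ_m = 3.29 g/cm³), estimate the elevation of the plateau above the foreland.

Excess crust Δ = 45010 m − 31840 m = 13170 m, split between elevation h and root r with h + r = Δ.
Airy balance ρ_c h = (ρ_m − ρ_c) r gives r = h ρ_c/(ρ_m − ρ_c), so h (1 + ρ_c/(ρ_m − ρ_c)) = Δ, i.e. h = Δ (ρ_m − ρ_c)/ρ_m.
h = 13170 m × 0.53/3.29 = 2120 m.

2120 m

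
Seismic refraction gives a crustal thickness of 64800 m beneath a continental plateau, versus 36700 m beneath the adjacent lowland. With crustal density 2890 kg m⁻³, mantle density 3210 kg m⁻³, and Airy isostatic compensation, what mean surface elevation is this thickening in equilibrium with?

Excess crust Δ = 64800 m − 36700 m = 28100 m, split between elevation h and root r with h + r = Δ.
Airy balance ρ_c h = (ρ_m − ρ_c) r gives r = h ρ_c/(ρ_m − ρ_c), so h (1 + ρ_c/(ρ_m − ρ_c)) = Δ, i.e. h = Δ (ρ_m − ρ_c)/ρ_m.
h = 28100 m × 320/3210 = 2800 m.

2800 m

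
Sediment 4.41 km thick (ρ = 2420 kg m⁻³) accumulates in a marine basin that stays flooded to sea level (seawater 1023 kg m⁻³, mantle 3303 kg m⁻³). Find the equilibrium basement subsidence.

2.7 km

Submarine loading: the sediment displaces seawater, and the subsidence is in turn flooded, so s (ρ_m − ρ_w) = t (ρ_sed − ρ_w).
s = 4.41 km × (2420 − 1023) / (3303 − 1023) = 2.7 km.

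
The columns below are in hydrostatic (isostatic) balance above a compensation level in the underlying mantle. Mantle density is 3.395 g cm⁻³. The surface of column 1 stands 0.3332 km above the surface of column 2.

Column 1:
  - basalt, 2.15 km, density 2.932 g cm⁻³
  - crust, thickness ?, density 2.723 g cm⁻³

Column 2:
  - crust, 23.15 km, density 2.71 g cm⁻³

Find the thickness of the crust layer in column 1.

Take the compensation level at the base of the deeper column (depth z_c below the surface of column 1) and equate Σ ρ_i t_i down to z_c; mantle fills any gap and the z_c terms cancel.
Column 1: 2.15×2.932 + x×2.723 + (z_c − 2.15 − x)×3.395
Column 2: 0.3332×0 + 23.15×2.71 + (z_c − 0.3332 − 23.15)×3.395
The z_c×3.395 term appears on both sides and cancels. Collect the known terms of each column as K = Σ(ρt)_known − 3.395 × (depth of known layers): K_1 = 6.3038 − 3.395×2.15 = −0.99545; K_2 = 62.7365 − 3.395×(0.3332 + 23.15) = −16.988964.
Balance: K_1 − x×(3.395 − 2.723) = K_2, so x = (K_1 − K_2)/(3.395 − 2.723) = 15.9935/0.672 = 23.8 km.

23.8 km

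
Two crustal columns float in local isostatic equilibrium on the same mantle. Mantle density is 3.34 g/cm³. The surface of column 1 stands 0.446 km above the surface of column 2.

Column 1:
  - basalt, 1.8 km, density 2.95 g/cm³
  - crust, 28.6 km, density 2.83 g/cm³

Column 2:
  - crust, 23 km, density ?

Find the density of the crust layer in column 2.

2.74 g/cm³

Take the compensation level at the base of the deeper column (depth z_c below the surface of column 1) and equate Σ ρ_i t_i down to z_c; mantle fills any gap and the z_c terms cancel.
Column 1: 1.8×2.95 + 28.6×2.83 + (z_c − 30.4)×3.34
Column 2: 0.446×0 + 23×ρ + (z_c − 0.446 − 23)×3.34
The z_c×3.34 term appears on both sides and cancels. Collect the known terms of each column as K = Σ(ρt)_known − 3.34 × (depth of known layers): K_1 = 86.248 − 3.34×30.4 = −15.288; K_2 = 0 − 3.34×(0.446 + 23) = −78.30964.
Balance: K_1 = K_2 + 23×ρ, so ρ = (K_1 − K_2)/23 = 63.0216/23 = 2.74 g/cm³.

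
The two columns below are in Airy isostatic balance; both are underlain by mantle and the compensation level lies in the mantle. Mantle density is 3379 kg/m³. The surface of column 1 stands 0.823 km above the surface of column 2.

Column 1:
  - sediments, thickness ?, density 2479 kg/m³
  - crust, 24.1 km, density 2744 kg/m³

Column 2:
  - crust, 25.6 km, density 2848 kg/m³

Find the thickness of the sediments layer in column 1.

Take the compensation level at the base of the deeper column (depth z_c below the surface of column 1) and equate Σ ρ_i t_i down to z_c; mantle fills any gap and the z_c terms cancel.
Column 1: x×2479 + 24.1×2744 + (z_c − 24.1 − x)×3379
Column 2: 0.823×0 + 25.6×2848 + (z_c − 0.823 − 25.6)×3379
The z_c×3379 term appears on both sides and cancels. Collect the known terms of each column as K = Σ(ρt)_known − 3379 × (depth of known layers): K_1 = 66130.4 − 3379×24.1 = −15303.5; K_2 = 72908.8 − 3379×(0.823 + 25.6) = −16374.517.
Balance: K_1 − x×(3379 − 2479) = K_2, so x = (K_1 − K_2)/(3379 − 2479) = 1071.02/900 = 1.19 km.

1.19 km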